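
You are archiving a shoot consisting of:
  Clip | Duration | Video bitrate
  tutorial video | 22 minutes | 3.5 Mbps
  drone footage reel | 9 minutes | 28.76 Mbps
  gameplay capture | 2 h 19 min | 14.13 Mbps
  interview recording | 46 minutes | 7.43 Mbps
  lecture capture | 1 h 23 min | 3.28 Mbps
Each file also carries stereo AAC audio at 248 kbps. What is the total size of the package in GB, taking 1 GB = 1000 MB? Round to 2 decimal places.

22.41 GB

Audio: 248 kbps = 0.248 Mbps.
tutorial video: 3.748 Mbps × 1320 s = 4947.4 Mb
drone footage reel: 29.008 Mbps × 540 s = 15664.3 Mb
gameplay capture: 14.378 Mbps × 8340 s = 119912.5 Mb
interview recording: 7.678 Mbps × 2760 s = 21191.3 Mb
lecture capture: 3.528 Mbps × 4980 s = 17569.4 Mb
Total: 179284.9 Mb = 22410.6 MB.
= 22.41 GB.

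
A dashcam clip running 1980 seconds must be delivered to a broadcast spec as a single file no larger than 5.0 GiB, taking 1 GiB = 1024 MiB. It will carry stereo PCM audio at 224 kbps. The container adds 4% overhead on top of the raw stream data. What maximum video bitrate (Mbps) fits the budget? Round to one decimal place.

Budget: 5.0 GiB = 42949.7 Mb.
Stream payload after overhead: 42949.7 / 1.04 = 41297.8 Mb.
Total bitrate budget: 41297.8 Mb / 1980 s = 20.857 Mbps.
Audio: 224 kbps = 0.224 Mbps.
Video: 20.857 − 0.224 = 20.633 Mbps.

20.6 Mbps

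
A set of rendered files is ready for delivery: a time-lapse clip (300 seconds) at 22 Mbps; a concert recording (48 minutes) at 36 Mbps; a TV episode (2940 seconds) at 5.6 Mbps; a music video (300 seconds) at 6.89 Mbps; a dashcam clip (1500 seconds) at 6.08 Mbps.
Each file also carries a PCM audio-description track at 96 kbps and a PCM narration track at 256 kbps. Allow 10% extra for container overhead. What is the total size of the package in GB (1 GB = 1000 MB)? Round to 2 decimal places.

19.35 GB

Audio total: 96 + 256 = 352 kbps = 0.352 Mbps.
time-lapse clip: 22.352 Mbps × 300 s × 1.10 = 7376.2 Mb
concert recording: 36.352 Mbps × 2880 s × 1.10 = 115163.1 Mb
TV episode: 5.952 Mbps × 2940 s × 1.10 = 19248.8 Mb
music video: 7.242 Mbps × 300 s × 1.10 = 2389.9 Mb
dashcam clip: 6.432 Mbps × 1500 s × 1.10 = 10612.8 Mb
Total: 154790.7 Mb = 19348.8 MB.
= 19.35 GB.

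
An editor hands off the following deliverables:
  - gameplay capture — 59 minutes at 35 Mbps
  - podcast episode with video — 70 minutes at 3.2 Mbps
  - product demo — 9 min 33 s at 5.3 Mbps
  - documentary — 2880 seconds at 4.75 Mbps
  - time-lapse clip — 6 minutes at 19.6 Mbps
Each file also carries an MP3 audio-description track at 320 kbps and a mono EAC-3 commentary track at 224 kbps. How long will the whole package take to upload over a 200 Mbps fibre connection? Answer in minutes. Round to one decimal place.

13.9 minutes

Audio total: 320 + 224 = 544 kbps = 0.544 Mbps.
gameplay capture: 35.544 Mbps × 3540 s = 125825.8 Mb
podcast episode with video: 3.744 Mbps × 4200 s = 15724.8 Mb
product demo: 5.844 Mbps × 573 s = 3348.6 Mb
documentary: 5.294 Mbps × 2880 s = 15246.7 Mb
time-lapse clip: 20.144 Mbps × 360 s = 7251.8 Mb
Total: 167397.7 Mb = 20924.7 MB.
At 200 Mbps: 167397.7 / 200 = 837 s ≈ 13.9 minutes.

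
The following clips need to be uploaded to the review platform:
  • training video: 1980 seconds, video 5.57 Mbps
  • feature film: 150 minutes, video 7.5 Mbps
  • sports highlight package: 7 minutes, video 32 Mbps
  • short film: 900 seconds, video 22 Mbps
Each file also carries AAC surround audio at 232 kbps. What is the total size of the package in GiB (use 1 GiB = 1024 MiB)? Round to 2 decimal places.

13.34 GiB

Audio: 232 kbps = 0.232 Mbps.
training video: 5.802 Mbps × 1980 s = 11488.0 Mb
feature film: 7.732 Mbps × 9000 s = 69588.0 Mb
sports highlight package: 32.232 Mbps × 420 s = 13537.4 Mb
short film: 22.232 Mbps × 900 s = 20008.8 Mb
Total: 114622.2 Mb = 14327.8 MB.
= 13.34 GiB.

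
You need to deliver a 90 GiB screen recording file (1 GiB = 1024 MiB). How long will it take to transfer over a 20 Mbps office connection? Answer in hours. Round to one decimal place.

10.7 hours

File: 90 GiB = 773094.1 Mb.
At 20 Mbps: 773094.1 / 20 = 38654.7 s ≈ 10.7 hours.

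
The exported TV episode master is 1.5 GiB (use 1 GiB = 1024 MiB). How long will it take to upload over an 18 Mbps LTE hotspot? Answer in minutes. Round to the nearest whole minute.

File: 1.5 GiB = 12884.9 Mb.
At 18 Mbps: 12884.9 / 18 = 715.8 s ≈ 11.9 minutes.

12 minutes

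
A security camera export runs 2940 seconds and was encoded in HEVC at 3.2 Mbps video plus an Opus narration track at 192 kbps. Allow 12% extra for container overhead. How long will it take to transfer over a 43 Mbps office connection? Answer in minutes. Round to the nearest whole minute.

4 minutes

Audio: 192 kbps = 0.192 Mbps.
Total bitrate: 3.392 Mbps.
File: 3.392 Mbps × 2940 s = 9972.5 Mb.
With 12% container overhead: ×1.12. → 11169.2 Mb.
At 43 Mbps: 11169.2 / 43 = 259.7 s ≈ 4.33 minutes.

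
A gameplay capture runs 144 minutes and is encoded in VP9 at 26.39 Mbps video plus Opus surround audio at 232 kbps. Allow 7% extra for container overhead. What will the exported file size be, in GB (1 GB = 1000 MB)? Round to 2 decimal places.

30.76 GB

144 min = 8640 s
Audio: 232 kbps = 0.232 Mbps.
Total bitrate: 26.39 + 0.232 = 26.622 Mbps.
Stream data: 26.622 Mbps × 8640 s = 230014.1 Mb.
With 7% container overhead: ×1.07.
246,115 Mb ÷ 8 = 30,764 MB → 30.76 GB.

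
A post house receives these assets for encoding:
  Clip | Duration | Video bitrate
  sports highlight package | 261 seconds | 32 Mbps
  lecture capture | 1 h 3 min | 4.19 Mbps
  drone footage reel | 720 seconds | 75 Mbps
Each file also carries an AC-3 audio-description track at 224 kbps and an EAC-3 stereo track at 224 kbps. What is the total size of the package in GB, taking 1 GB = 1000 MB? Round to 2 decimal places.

10.04 GB

Audio total: 224 + 224 = 448 kbps = 0.448 Mbps.
sports highlight package: 32.448 Mbps × 261 s = 8468.9 Mb
lecture capture: 4.638 Mbps × 3780 s = 17531.6 Mb
drone footage reel: 75.448 Mbps × 720 s = 54322.6 Mb
Total: 80323.1 Mb = 10040.4 MB.
= 10.04 GB.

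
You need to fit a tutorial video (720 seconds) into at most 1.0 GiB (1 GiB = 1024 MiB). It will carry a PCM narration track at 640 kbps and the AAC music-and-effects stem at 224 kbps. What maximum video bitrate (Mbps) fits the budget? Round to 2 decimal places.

11.07 Mbps

Budget: 1.0 GiB = 8589.9 Mb.
Total bitrate budget: 8589.9 Mb / 720 s = 11.930 Mbps.
Audio total: 640 + 224 = 864 kbps = 0.864 Mbps.
Video: 11.930 − 0.864 = 11.066 Mbps.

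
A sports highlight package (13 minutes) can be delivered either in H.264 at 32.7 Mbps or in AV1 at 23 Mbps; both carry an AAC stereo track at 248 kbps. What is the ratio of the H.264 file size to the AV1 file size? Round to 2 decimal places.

1.42

13 min = 780 s
Audio: 248 kbps = 0.248 Mbps.
H.264: 32.948 Mbps × 780 s = 25699.4 Mb = 3.212 GB.
AV1: 23.248 Mbps × 780 s = 18133.4 Mb = 2.267 GB.
Ratio: 3.212 / 2.267 = 1.417.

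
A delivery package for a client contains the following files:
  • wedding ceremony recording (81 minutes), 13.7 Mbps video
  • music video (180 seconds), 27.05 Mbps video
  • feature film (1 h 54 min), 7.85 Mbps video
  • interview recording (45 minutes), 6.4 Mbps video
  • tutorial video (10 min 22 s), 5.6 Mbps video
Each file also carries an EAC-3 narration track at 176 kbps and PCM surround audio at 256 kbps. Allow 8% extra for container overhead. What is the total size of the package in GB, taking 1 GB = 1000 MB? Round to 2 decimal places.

20.58 GB

Audio total: 176 + 256 = 432 kbps = 0.432 Mbps.
wedding ceremony recording: 14.132 Mbps × 4860 s × 1.08 = 74176.0 Mb
music video: 27.482 Mbps × 180 s × 1.08 = 5342.5 Mb
feature film: 8.282 Mbps × 6840 s × 1.08 = 61180.8 Mb
interview recording: 6.832 Mbps × 2700 s × 1.08 = 19922.1 Mb
tutorial video: 6.032 Mbps × 622 s × 1.08 = 4052.1 Mb
Total: 164673.5 Mb = 20584.2 MB.
= 20.58 GB.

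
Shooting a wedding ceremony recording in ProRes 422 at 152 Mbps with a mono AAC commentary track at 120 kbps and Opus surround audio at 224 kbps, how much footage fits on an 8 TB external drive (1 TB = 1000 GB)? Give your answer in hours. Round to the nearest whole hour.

Audio total: 120 + 224 = 344 kbps = 0.344 Mbps.
Total bitrate: 152 + 0.344 = 152.344 Mbps.
Capacity: 8 TB = 64,000,000 Mb.
Recording time: 64,000,000 / 152.344 = 420,102 s ≈ 117 hours.

117 hours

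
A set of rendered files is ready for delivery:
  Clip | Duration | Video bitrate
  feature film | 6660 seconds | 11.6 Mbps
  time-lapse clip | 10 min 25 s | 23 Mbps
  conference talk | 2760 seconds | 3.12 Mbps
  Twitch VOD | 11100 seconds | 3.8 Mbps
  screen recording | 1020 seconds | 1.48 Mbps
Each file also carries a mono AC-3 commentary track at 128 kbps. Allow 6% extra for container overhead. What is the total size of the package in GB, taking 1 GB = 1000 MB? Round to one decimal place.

Audio: 128 kbps = 0.128 Mbps.
feature film: 11.728 Mbps × 6660 s × 1.06 = 82795.0 Mb
time-lapse clip: 23.128 Mbps × 625 s × 1.06 = 15322.3 Mb
conference talk: 3.248 Mbps × 2760 s × 1.06 = 9502.3 Mb
Twitch VOD: 3.928 Mbps × 11100 s × 1.06 = 46216.8 Mb
screen recording: 1.608 Mbps × 1020 s × 1.06 = 1738.6 Mb
Total: 155575.1 Mb = 19446.9 MB.
= 19.45 GB.

19.4 GB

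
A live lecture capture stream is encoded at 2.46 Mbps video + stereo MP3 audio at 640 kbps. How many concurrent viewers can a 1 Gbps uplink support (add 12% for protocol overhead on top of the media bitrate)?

Audio: 640 kbps = 0.640 Mbps.
Per-viewer media rate: 3.100 Mbps.
On the wire with 12% overhead: 3.472 Mbps.
1 Gbps = 1,000 Mbps; 1,000 / 3.472 = 288.02 → 288 viewers.

288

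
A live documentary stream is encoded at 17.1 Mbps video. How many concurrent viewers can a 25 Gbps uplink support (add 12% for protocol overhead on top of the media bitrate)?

On the wire with 12% overhead: 19.152 Mbps.
25 Gbps = 25,000 Mbps; 25,000 / 19.152 = 1305.35 → 1305 viewers.

1305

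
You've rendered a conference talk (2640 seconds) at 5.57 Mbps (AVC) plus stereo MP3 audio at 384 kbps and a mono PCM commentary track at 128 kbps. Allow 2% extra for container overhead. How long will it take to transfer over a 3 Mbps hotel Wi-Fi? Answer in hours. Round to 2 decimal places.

1.52 hours

Audio total: 384 + 128 = 512 kbps = 0.512 Mbps.
Total bitrate: 6.082 Mbps.
File: 6.082 Mbps × 2640 s = 16056.5 Mb.
With 2% container overhead: ×1.02. → 16377.6 Mb.
At 3 Mbps: 16377.6 / 3 = 5459.2 s ≈ 1.52 hours.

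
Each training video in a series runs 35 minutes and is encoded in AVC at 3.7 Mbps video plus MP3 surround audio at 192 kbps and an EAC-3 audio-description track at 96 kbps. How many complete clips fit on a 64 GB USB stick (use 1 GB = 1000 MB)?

35 min = 2100 s
Audio total: 192 + 96 = 288 kbps = 0.288 Mbps.
Total bitrate: 3.988 Mbps.
Per item: 3.988 Mbps × 2100 s = 8,375 Mb = 1,047 MB.
Capacity: 64 GB = 512,000 Mb; 61.14 items → 61 complete.

61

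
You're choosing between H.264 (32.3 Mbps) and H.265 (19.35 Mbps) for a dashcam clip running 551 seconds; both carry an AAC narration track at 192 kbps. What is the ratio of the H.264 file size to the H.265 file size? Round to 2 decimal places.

Audio: 192 kbps = 0.192 Mbps.
H.264: 32.492 Mbps × 551 s = 17903.1 Mb = 2.238 GB.
H.265: 19.542 Mbps × 551 s = 10767.6 Mb = 1.346 GB.
Ratio: 2.238 / 1.346 = 1.663.

1.66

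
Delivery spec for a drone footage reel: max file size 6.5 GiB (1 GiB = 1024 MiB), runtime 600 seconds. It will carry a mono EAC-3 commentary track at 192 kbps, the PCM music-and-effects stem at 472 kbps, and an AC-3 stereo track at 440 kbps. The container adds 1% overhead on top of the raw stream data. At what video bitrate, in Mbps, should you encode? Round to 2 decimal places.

91.03 Mbps

Budget: 6.5 GiB = 55834.6 Mb.
Stream payload after overhead: 55834.6 / 1.01 = 55281.8 Mb.
Total bitrate budget: 55281.8 Mb / 600 s = 92.136 Mbps.
Audio total: 192 + 472 + 440 = 1104 kbps = 1.104 Mbps.
Video: 92.136 − 1.104 = 91.032 Mbps.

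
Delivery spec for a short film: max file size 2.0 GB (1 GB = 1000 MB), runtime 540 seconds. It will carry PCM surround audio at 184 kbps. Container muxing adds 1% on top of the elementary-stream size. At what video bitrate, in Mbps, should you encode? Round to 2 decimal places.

Budget: 2.0 GB = 16000.0 Mb.
Stream payload after overhead: 16000.0 / 1.01 = 15841.6 Mb.
Total bitrate budget: 15841.6 Mb / 540 s = 29.336 Mbps.
Audio: 184 kbps = 0.184 Mbps.
Video: 29.336 − 0.184 = 29.152 Mbps.

29.15 Mbps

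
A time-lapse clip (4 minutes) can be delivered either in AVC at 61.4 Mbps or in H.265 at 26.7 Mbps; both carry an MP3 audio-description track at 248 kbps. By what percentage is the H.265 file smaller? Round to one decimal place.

56.3%

4 min = 240 s
Audio: 248 kbps = 0.248 Mbps.
AVC: 61.648 Mbps × 240 s = 14795.5 Mb = 1.849 GB.
H.265: 26.948 Mbps × 240 s = 6467.5 Mb = 0.808 GB.
Reduction: (1 − 0.808/1.849) × 100 = 56.29%.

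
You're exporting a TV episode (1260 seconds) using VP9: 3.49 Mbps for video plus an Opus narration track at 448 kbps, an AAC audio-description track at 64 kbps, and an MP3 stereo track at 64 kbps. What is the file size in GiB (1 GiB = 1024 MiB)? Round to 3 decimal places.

Audio total: 448 + 64 + 64 = 576 kbps = 0.576 Mbps.
Total bitrate: 3.49 + 0.576 = 4.066 Mbps.
Stream data: 4.066 Mbps × 1260 s = 5123.2 Mb.
5,123 Mb = 640,395,000 bytes ÷ 1,073,741,824 = 0.5964 GiB.

0.596 GiB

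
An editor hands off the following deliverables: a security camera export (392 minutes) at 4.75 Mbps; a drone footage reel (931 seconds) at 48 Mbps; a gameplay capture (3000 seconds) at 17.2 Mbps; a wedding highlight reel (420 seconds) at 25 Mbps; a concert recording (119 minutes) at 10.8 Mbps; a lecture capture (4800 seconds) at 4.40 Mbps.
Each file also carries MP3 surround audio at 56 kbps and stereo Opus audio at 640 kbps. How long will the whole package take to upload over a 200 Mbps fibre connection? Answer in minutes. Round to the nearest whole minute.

29 minutes

Audio total: 56 + 640 = 696 kbps = 0.696 Mbps.
security camera export: 5.446 Mbps × 23520 s = 128089.9 Mb
drone footage reel: 48.696 Mbps × 931 s = 45336.0 Mb
gameplay capture: 17.896 Mbps × 3000 s = 53688.0 Mb
wedding highlight reel: 25.696 Mbps × 420 s = 10792.3 Mb
concert recording: 11.496 Mbps × 7140 s = 82081.4 Mb
lecture capture: 5.096 Mbps × 4800 s = 24460.8 Mb
Total: 344448.5 Mb = 43056.1 MB.
At 200 Mbps: 344448.5 / 200 = 1722 s ≈ 28.7 minutes.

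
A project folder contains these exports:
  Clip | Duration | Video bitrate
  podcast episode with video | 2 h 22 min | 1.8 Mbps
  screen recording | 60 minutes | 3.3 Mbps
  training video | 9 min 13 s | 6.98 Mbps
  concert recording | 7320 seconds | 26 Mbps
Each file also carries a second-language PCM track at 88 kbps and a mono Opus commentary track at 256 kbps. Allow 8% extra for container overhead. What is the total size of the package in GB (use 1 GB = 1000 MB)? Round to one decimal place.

30.8 GB

Audio total: 88 + 256 = 344 kbps = 0.344 Mbps.
podcast episode with video: 2.144 Mbps × 8520 s × 1.08 = 19728.2 Mb
screen recording: 3.644 Mbps × 3600 s × 1.08 = 14167.9 Mb
training video: 7.324 Mbps × 553 s × 1.08 = 4374.2 Mb
concert recording: 26.344 Mbps × 7320 s × 1.08 = 208265.1 Mb
Total: 246535.4 Mb = 30816.9 MB.
= 30.82 GB.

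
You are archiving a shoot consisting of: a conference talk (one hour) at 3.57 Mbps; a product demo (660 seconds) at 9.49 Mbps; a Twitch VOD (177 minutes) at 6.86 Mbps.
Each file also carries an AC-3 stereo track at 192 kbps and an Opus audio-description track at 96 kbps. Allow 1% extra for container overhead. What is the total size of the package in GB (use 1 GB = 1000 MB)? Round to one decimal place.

12.2 GB

Audio total: 192 + 96 = 288 kbps = 0.288 Mbps.
conference talk: 3.858 Mbps × 3600 s × 1.01 = 14027.7 Mb
product demo: 9.778 Mbps × 660 s × 1.01 = 6518.0 Mb
Twitch VOD: 7.148 Mbps × 10620 s × 1.01 = 76670.9 Mb
Total: 97216.6 Mb = 12152.1 MB.
= 12.15 GB.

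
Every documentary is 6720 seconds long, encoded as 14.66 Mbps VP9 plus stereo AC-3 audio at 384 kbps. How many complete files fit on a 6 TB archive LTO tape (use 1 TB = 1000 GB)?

474

Audio: 384 kbps = 0.384 Mbps.
Total bitrate: 15.044 Mbps.
Per item: 15.044 Mbps × 6720 s = 101,096 Mb = 12,637 MB.
Capacity: 6 TB = 48,000,000 Mb; 474.80 items → 474 complete.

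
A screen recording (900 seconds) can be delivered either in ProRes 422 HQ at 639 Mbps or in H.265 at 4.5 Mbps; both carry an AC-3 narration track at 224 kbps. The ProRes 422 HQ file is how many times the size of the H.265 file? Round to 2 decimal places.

135.31

Audio: 224 kbps = 0.224 Mbps.
ProRes 422 HQ: 639.224 Mbps × 900 s = 575301.6 Mb = 66.974 GiB.
H.265: 4.724 Mbps × 900 s = 4251.6 Mb = 0.495 GiB.
Ratio: 66.974 / 0.495 = 135.314.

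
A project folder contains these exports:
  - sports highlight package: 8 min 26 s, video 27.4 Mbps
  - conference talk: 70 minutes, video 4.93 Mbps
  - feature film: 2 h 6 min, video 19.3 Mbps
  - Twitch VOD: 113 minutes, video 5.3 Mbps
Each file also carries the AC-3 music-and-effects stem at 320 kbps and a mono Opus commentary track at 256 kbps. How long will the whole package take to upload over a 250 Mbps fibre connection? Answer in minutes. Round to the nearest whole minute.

Audio total: 320 + 256 = 576 kbps = 0.576 Mbps.
sports highlight package: 27.976 Mbps × 506 s = 14155.9 Mb
conference talk: 5.506 Mbps × 4200 s = 23125.2 Mb
feature film: 19.876 Mbps × 7560 s = 150262.6 Mb
Twitch VOD: 5.876 Mbps × 6780 s = 39839.3 Mb
Total: 227382.9 Mb = 28422.9 MB.
At 250 Mbps: 227382.9 / 250 = 910 s ≈ 15.2 minutes.

15 minutes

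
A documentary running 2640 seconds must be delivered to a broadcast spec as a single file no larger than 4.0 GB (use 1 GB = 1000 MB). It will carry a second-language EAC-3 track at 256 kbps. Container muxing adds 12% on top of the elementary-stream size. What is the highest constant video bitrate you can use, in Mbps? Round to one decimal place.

Budget: 4.0 GB = 32000.0 Mb.
Stream payload after overhead: 32000.0 / 1.12 = 28571.4 Mb.
Total bitrate budget: 28571.4 Mb / 2640 s = 10.823 Mbps.
Audio: 256 kbps = 0.256 Mbps.
Video: 10.823 − 0.256 = 10.567 Mbps.

10.6 Mbps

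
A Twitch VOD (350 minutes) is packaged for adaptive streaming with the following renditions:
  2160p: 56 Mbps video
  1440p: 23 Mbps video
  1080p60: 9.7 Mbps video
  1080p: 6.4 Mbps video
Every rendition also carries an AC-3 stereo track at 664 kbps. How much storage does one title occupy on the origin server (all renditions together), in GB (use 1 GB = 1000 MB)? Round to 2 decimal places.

256.61 GB

350 min = 21000 s
Audio: 664 kbps = 0.664 Mbps.
Sum of rendition bitrates: (56+0.664) + (23+0.664) + (9.7+0.664) + (6.4+0.664) = 97.756 Mbps.
× 21000 s = 2,052,876 Mb = 256,610 MB = 256.6 GB.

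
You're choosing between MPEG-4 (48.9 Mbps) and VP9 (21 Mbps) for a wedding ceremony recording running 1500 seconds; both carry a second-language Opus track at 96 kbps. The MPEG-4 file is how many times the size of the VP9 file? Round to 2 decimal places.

2.32

Audio: 96 kbps = 0.096 Mbps.
MPEG-4: 48.996 Mbps × 1500 s = 73494.0 Mb = 9.187 GB.
VP9: 21.096 Mbps × 1500 s = 31644.0 Mb = 3.955 GB.
Ratio: 9.187 / 3.955 = 2.323.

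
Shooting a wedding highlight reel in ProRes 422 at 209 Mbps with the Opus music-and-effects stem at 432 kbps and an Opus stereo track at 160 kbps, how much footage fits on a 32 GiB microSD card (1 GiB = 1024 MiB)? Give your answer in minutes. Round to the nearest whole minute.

Audio total: 432 + 160 = 592 kbps = 0.592 Mbps.
Total bitrate: 209 + 0.592 = 209.592 Mbps.
Capacity: 32 GiB = 274,878 Mb.
Recording time: 274,878 / 209.592 = 1,311 s ≈ 21.9 minutes.

22 minutes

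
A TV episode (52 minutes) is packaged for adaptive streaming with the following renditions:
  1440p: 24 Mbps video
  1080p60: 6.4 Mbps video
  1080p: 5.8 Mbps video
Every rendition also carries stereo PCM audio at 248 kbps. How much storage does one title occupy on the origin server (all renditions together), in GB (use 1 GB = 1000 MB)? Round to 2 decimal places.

14.41 GB

52 min = 3120 s
Audio: 248 kbps = 0.248 Mbps.
Sum of rendition bitrates: (24+0.248) + (6.4+0.248) + (5.8+0.248) = 36.944 Mbps.
× 3120 s = 115,265 Mb = 14,408 MB = 14.41 GB.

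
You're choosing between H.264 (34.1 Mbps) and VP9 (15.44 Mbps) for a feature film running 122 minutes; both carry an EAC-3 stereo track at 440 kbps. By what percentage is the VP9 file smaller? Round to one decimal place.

54.0%

122 min = 7320 s
Audio: 440 kbps = 0.440 Mbps.
H.264: 34.540 Mbps × 7320 s = 252832.8 Mb = 31.604 GB.
VP9: 15.880 Mbps × 7320 s = 116241.6 Mb = 14.530 GB.
Reduction: (1 − 14.530/31.604) × 100 = 54.02%.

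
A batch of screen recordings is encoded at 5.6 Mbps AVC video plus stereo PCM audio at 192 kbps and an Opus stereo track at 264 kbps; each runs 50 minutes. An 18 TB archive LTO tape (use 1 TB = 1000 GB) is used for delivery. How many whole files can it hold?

7926

50 min = 3000 s
Audio total: 192 + 264 = 456 kbps = 0.456 Mbps.
Total bitrate: 6.056 Mbps.
Per item: 6.056 Mbps × 3000 s = 18,168 Mb = 2,271 MB.
Capacity: 18 TB = 144,000,000 Mb; 7926.02 items → 7926 complete.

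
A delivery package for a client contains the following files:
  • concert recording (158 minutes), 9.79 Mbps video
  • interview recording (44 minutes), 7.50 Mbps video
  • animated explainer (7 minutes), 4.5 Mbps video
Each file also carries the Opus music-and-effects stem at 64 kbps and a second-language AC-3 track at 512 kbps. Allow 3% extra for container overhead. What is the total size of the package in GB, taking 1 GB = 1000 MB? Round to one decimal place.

15.7 GB

Audio total: 64 + 512 = 576 kbps = 0.576 Mbps.
concert recording: 10.366 Mbps × 9480 s × 1.03 = 101217.8 Mb
interview recording: 8.076 Mbps × 2640 s × 1.03 = 21960.3 Mb
animated explainer: 5.076 Mbps × 420 s × 1.03 = 2195.9 Mb
Total: 125373.9 Mb = 15671.7 MB.
= 15.67 GB.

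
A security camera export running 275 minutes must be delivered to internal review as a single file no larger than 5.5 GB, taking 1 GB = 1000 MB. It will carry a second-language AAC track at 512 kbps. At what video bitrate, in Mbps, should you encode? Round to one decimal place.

2.2 Mbps

Budget: 5.5 GB = 44000.0 Mb.
275 min = 16500 s
Total bitrate budget: 44000.0 Mb / 16500 s = 2.667 Mbps.
Audio: 512 kbps = 0.512 Mbps.
Video: 2.667 − 0.512 = 2.155 Mbps.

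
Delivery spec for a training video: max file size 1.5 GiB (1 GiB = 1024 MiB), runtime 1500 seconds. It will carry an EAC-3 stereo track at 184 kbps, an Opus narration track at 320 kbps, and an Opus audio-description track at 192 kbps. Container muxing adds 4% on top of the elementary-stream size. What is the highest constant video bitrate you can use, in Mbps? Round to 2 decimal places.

7.56 Mbps

Budget: 1.5 GiB = 12884.9 Mb.
Stream payload after overhead: 12884.9 / 1.04 = 12389.3 Mb.
Total bitrate budget: 12389.3 Mb / 1500 s = 8.260 Mbps.
Audio total: 184 + 320 + 192 = 696 kbps = 0.696 Mbps.
Video: 8.260 − 0.696 = 7.564 Mbps.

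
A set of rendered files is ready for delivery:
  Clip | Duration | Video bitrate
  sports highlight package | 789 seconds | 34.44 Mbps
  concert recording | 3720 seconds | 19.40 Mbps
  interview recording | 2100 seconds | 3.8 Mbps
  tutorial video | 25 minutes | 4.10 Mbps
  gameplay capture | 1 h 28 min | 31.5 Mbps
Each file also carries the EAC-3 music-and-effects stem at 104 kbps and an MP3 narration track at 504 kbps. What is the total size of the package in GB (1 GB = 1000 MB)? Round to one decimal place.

Audio total: 104 + 504 = 608 kbps = 0.608 Mbps.
sports highlight package: 35.048 Mbps × 789 s = 27652.9 Mb
concert recording: 20.008 Mbps × 3720 s = 74429.8 Mb
interview recording: 4.408 Mbps × 2100 s = 9256.8 Mb
tutorial video: 4.708 Mbps × 1500 s = 7062.0 Mb
gameplay capture: 32.108 Mbps × 5280 s = 169530.2 Mb
Total: 287931.7 Mb = 35991.5 MB.
= 35.99 GB.

36.0 GB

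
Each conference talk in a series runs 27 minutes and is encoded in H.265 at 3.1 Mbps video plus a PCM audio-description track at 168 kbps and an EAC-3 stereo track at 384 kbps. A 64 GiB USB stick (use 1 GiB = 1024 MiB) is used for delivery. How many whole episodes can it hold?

27 min = 1620 s
Audio total: 168 + 384 = 552 kbps = 0.552 Mbps.
Total bitrate: 3.652 Mbps.
Per item: 3.652 Mbps × 1620 s = 5,916 Mb = 739.5 MB.
Capacity: 64 GiB = 549,756 Mb; 92.92 items → 92 complete.

92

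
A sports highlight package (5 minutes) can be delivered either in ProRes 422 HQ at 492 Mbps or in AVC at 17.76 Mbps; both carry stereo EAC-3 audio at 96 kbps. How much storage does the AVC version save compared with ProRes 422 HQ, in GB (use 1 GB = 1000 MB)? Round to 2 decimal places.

17.78 GB

5 min = 300 s
Audio: 96 kbps = 0.096 Mbps.
ProRes 422 HQ: 492.096 Mbps × 300 s = 147628.8 Mb = 18.454 GB.
AVC: 17.856 Mbps × 300 s = 5356.8 Mb = 0.670 GB.
Saving: 18.454 − 0.670 = 17.784 GB.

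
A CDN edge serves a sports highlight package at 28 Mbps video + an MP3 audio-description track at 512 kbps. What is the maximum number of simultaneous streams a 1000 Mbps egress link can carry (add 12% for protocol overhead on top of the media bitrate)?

Audio: 512 kbps = 0.512 Mbps.
Per-viewer media rate: 28.512 Mbps.
On the wire with 12% overhead: 31.933 Mbps.
1000 Mbps = 1,000 Mbps; 1,000 / 31.933 = 31.32 → 31 viewers.

31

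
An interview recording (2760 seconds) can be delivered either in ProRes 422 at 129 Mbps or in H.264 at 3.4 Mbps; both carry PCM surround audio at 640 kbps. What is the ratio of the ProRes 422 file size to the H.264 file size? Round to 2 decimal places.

32.09

Audio: 640 kbps = 0.640 Mbps.
ProRes 422: 129.640 Mbps × 2760 s = 357806.4 Mb = 44.726 GB.
H.264: 4.040 Mbps × 2760 s = 11150.4 Mb = 1.394 GB.
Ratio: 44.726 / 1.394 = 32.089.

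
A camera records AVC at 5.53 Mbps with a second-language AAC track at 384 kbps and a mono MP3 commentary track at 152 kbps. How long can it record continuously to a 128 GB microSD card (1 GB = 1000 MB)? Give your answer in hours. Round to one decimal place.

46.9 hours

Audio total: 384 + 152 = 536 kbps = 0.536 Mbps.
Total bitrate: 5.53 + 0.536 = 6.066 Mbps.
Capacity: 128 GB = 1,024,000 Mb.
Recording time: 1,024,000 / 6.066 = 168,810 s ≈ 46.9 hours.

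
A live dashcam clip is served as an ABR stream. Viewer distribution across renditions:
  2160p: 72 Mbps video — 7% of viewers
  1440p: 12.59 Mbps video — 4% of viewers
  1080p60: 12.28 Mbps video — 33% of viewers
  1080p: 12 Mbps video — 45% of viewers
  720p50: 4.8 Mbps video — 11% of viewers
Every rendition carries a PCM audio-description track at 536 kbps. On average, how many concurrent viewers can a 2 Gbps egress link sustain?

124

Audio: 536 kbps = 0.536 Mbps.
Average per-viewer bitrate: 0.07×72.536 + 0.04×13.126 + 0.33×12.816 + 0.45×12.536 + 0.11×5.336 = 16.060 Mbps.
2 Gbps = 2,000 Mbps; 2,000 / 16.060 = 124.53 → 124.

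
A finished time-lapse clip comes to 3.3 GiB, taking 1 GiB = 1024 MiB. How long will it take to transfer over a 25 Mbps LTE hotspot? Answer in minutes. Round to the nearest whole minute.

File: 3.3 GiB = 28346.8 Mb.
At 25 Mbps: 28346.8 / 25 = 1133.9 s ≈ 18.9 minutes.

19 minutes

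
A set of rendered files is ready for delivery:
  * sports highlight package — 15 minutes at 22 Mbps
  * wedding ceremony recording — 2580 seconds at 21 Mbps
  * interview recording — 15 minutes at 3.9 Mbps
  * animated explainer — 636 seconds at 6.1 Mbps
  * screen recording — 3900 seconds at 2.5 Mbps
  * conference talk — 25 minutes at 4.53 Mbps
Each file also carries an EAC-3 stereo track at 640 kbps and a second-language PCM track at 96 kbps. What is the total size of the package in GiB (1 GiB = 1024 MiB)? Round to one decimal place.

12.3 GiB

Audio total: 640 + 96 = 736 kbps = 0.736 Mbps.
sports highlight package: 22.736 Mbps × 900 s = 20462.4 Mb
wedding ceremony recording: 21.736 Mbps × 2580 s = 56078.9 Mb
interview recording: 4.636 Mbps × 900 s = 4172.4 Mb
animated explainer: 6.836 Mbps × 636 s = 4347.7 Mb
screen recording: 3.236 Mbps × 3900 s = 12620.4 Mb
conference talk: 5.266 Mbps × 1500 s = 7899.0 Mb
Total: 105580.8 Mb = 13197.6 MB.
= 12.29 GiB.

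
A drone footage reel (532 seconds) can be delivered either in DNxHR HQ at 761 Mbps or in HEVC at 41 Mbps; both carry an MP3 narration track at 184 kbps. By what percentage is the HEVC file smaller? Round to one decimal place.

94.6%

Audio: 184 kbps = 0.184 Mbps.
DNxHR HQ: 761.184 Mbps × 532 s = 404949.9 Mb = 47.142 GiB.
HEVC: 41.184 Mbps × 532 s = 21909.9 Mb = 2.551 GiB.
Reduction: (1 − 2.551/47.142) × 100 = 94.59%.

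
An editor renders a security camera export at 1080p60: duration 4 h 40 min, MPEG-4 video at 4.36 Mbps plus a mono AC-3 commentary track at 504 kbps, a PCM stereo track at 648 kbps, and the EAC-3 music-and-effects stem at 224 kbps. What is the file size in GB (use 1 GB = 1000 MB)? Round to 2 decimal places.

4 h 40 min = 280 min = 16800 s
Audio total: 504 + 648 + 224 = 1376 kbps = 1.376 Mbps.
Total bitrate: 4.36 + 1.376 = 5.736 Mbps.
Stream data: 5.736 Mbps × 16800 s = 96364.8 Mb.
96,365 Mb ÷ 8 = 12,046 MB → 12.05 GB.

12.05 GB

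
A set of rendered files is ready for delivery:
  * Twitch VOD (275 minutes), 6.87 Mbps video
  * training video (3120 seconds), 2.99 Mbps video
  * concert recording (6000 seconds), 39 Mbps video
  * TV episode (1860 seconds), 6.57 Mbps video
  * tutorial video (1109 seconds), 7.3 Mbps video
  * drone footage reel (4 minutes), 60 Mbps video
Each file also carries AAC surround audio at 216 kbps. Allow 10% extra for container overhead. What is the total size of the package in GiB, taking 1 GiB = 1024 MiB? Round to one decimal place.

Audio: 216 kbps = 0.216 Mbps.
Twitch VOD: 7.086 Mbps × 16500 s × 1.10 = 128610.9 Mb
training video: 3.206 Mbps × 3120 s × 1.10 = 11003.0 Mb
concert recording: 39.216 Mbps × 6000 s × 1.10 = 258825.6 Mb
TV episode: 6.786 Mbps × 1860 s × 1.10 = 13884.2 Mb
tutorial video: 7.516 Mbps × 1109 s × 1.10 = 9168.8 Mb
drone footage reel: 60.216 Mbps × 240 s × 1.10 = 15897.0 Mb
Total: 437389.4 Mb = 54673.7 MB.
= 50.92 GiB.

50.9 GiB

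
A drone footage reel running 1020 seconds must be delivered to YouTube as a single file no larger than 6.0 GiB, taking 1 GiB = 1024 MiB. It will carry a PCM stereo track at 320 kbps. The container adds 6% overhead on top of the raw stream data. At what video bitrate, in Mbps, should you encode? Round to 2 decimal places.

Budget: 6.0 GiB = 51539.6 Mb.
Stream payload after overhead: 51539.6 / 1.06 = 48622.3 Mb.
Total bitrate budget: 48622.3 Mb / 1020 s = 47.669 Mbps.
Audio: 320 kbps = 0.320 Mbps.
Video: 47.669 − 0.320 = 47.349 Mbps.

47.35 Mbps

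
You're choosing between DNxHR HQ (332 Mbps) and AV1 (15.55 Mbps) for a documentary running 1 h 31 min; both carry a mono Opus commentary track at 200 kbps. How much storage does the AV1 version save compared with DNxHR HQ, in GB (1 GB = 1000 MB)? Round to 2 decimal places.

1 h 31 min = 91 min = 5460 s
Audio: 200 kbps = 0.200 Mbps.
DNxHR HQ: 332.200 Mbps × 5460 s = 1813812.0 Mb = 226.726 GB.
AV1: 15.750 Mbps × 5460 s = 85995.0 Mb = 10.749 GB.
Saving: 226.726 − 10.749 = 215.977 GB.

215.98 GB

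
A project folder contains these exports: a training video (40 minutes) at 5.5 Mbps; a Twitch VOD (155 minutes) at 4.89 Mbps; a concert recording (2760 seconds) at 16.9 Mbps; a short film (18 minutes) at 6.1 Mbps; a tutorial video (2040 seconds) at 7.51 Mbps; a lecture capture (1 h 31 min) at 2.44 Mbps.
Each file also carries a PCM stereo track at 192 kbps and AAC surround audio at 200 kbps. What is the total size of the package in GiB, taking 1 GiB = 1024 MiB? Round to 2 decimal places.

17.41 GiB

Audio total: 192 + 200 = 392 kbps = 0.392 Mbps.
training video: 5.892 Mbps × 2400 s = 14140.8 Mb
Twitch VOD: 5.282 Mbps × 9300 s = 49122.6 Mb
concert recording: 17.292 Mbps × 2760 s = 47725.9 Mb
short film: 6.492 Mbps × 1080 s = 7011.4 Mb
tutorial video: 7.902 Mbps × 2040 s = 16120.1 Mb
lecture capture: 2.832 Mbps × 5460 s = 15462.7 Mb
Total: 149583.5 Mb = 18697.9 MB.
= 17.41 GiB.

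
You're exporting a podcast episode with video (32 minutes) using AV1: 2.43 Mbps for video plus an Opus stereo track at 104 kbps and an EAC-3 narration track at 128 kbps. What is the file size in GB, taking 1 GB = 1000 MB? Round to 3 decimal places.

0.639 GB

32 min = 1920 s
Audio total: 104 + 128 = 232 kbps = 0.232 Mbps.
Total bitrate: 2.43 + 0.232 = 2.662 Mbps.
Stream data: 2.662 Mbps × 1920 s = 5111.0 Mb.
5,111 Mb ÷ 8 = 638.9 MB → 0.6389 GB.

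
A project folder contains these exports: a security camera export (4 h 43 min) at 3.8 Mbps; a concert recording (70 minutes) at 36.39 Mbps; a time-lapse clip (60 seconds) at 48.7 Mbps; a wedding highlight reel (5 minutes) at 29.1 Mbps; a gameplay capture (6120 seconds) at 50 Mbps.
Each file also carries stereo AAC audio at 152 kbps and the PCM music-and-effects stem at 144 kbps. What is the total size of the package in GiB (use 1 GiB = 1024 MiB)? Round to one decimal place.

Audio total: 152 + 144 = 296 kbps = 0.296 Mbps.
security camera export: 4.096 Mbps × 16980 s = 69550.1 Mb
concert recording: 36.686 Mbps × 4200 s = 154081.2 Mb
time-lapse clip: 48.996 Mbps × 60 s = 2939.8 Mb
wedding highlight reel: 29.396 Mbps × 300 s = 8818.8 Mb
gameplay capture: 50.296 Mbps × 6120 s = 307811.5 Mb
Total: 543201.4 Mb = 67900.2 MB.
= 63.24 GiB.

63.2 GiB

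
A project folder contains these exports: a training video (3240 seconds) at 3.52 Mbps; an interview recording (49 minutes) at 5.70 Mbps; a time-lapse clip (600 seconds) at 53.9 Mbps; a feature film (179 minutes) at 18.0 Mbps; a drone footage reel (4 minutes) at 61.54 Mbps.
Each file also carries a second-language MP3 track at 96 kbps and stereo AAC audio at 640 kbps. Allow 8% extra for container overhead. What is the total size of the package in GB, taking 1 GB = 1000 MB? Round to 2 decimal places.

38.02 GB

Audio total: 96 + 640 = 736 kbps = 0.736 Mbps.
training video: 4.256 Mbps × 3240 s × 1.08 = 14892.6 Mb
interview recording: 6.436 Mbps × 2940 s × 1.08 = 20435.6 Mb
time-lapse clip: 54.636 Mbps × 600 s × 1.08 = 35404.1 Mb
feature film: 18.736 Mbps × 10740 s × 1.08 = 217322.6 Mb
drone footage reel: 62.276 Mbps × 240 s × 1.08 = 16141.9 Mb
Total: 304196.9 Mb = 38024.6 MB.
= 38.02 GB.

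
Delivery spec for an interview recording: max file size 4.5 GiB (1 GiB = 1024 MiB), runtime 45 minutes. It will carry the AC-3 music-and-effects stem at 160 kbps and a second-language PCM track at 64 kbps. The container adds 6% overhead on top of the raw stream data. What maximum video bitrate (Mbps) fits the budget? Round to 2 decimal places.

13.28 Mbps

Budget: 4.5 GiB = 38654.7 Mb.
Stream payload after overhead: 38654.7 / 1.06 = 36466.7 Mb.
45 min = 2700 s
Total bitrate budget: 36466.7 Mb / 2700 s = 13.506 Mbps.
Audio total: 160 + 64 = 224 kbps = 0.224 Mbps.
Video: 13.506 − 0.224 = 13.282 Mbps.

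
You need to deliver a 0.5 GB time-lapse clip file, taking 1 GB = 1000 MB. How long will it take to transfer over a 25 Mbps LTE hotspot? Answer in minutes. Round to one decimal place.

2.7 minutes

File: 0.5 GB = 4000.0 Mb.
At 25 Mbps: 4000.0 / 25 = 160.0 s ≈ 2.67 minutes.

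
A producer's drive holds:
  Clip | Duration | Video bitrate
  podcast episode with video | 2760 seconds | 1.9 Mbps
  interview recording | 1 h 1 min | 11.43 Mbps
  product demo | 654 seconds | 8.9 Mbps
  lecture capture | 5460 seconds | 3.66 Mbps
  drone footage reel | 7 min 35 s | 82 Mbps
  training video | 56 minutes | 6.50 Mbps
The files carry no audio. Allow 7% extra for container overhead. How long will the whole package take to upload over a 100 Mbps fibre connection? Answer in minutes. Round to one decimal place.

podcast episode with video: 1.900 Mbps × 2760 s × 1.07 = 5611.1 Mb
interview recording: 11.430 Mbps × 3660 s × 1.07 = 44762.2 Mb
product demo: 8.900 Mbps × 654 s × 1.07 = 6228.0 Mb
lecture capture: 3.660 Mbps × 5460 s × 1.07 = 21382.5 Mb
drone footage reel: 82.000 Mbps × 455 s × 1.07 = 39921.7 Mb
training video: 6.500 Mbps × 3360 s × 1.07 = 23368.8 Mb
Total: 141274.2 Mb = 17659.3 MB.
At 100 Mbps: 141274.2 / 100 = 1413 s ≈ 23.5 minutes.

23.5 minutes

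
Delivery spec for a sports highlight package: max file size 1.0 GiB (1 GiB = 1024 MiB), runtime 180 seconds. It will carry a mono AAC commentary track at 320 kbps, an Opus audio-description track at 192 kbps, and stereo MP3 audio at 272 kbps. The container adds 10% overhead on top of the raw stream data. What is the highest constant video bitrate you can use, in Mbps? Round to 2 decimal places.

Budget: 1.0 GiB = 8589.9 Mb.
Stream payload after overhead: 8589.9 / 1.10 = 7809.0 Mb.
Total bitrate budget: 7809.0 Mb / 180 s = 43.384 Mbps.
Audio total: 320 + 192 + 272 = 784 kbps = 0.784 Mbps.
Video: 43.384 − 0.784 = 42.600 Mbps.

42.60 Mbps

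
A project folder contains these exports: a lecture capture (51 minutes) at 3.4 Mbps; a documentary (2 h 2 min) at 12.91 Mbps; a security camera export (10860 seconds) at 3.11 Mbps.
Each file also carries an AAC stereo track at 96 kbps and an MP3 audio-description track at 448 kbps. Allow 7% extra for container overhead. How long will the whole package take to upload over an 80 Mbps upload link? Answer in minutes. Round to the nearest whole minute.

Audio total: 96 + 448 = 544 kbps = 0.544 Mbps.
lecture capture: 3.944 Mbps × 3060 s × 1.07 = 12913.4 Mb
documentary: 13.454 Mbps × 7320 s × 1.07 = 105377.1 Mb
security camera export: 3.654 Mbps × 10860 s × 1.07 = 42460.2 Mb
Total: 160750.8 Mb = 20093.8 MB.
At 80 Mbps: 160750.8 / 80 = 2009 s ≈ 33.5 minutes.

33 minutes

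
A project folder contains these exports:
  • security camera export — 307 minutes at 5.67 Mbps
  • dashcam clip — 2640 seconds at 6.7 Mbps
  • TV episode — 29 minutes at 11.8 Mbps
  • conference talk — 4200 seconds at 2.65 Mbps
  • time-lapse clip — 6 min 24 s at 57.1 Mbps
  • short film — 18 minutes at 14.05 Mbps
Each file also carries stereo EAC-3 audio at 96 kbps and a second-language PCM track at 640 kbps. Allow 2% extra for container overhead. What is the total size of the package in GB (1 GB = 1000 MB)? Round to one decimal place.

27.0 GB

Audio total: 96 + 640 = 736 kbps = 0.736 Mbps.
security camera export: 6.406 Mbps × 18420 s × 1.02 = 120358.5 Mb
dashcam clip: 7.436 Mbps × 2640 s × 1.02 = 20023.7 Mb
TV episode: 12.536 Mbps × 1740 s × 1.02 = 22248.9 Mb
conference talk: 3.386 Mbps × 4200 s × 1.02 = 14505.6 Mb
time-lapse clip: 57.836 Mbps × 384 s × 1.02 = 22653.2 Mb
short film: 14.786 Mbps × 1080 s × 1.02 = 16288.3 Mb
Total: 216078.1 Mb = 27009.8 MB.
= 27.01 GB.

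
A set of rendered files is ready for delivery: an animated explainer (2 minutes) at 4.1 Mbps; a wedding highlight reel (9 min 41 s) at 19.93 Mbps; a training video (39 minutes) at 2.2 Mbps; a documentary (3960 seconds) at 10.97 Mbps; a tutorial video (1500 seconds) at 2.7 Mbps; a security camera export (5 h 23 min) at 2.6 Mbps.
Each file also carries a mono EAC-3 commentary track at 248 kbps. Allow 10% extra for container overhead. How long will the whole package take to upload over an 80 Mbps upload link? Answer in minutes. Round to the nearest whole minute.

Audio: 248 kbps = 0.248 Mbps.
animated explainer: 4.348 Mbps × 120 s × 1.10 = 573.9 Mb
wedding highlight reel: 20.178 Mbps × 581 s × 1.10 = 12895.8 Mb
training video: 2.448 Mbps × 2340 s × 1.10 = 6301.2 Mb
documentary: 11.218 Mbps × 3960 s × 1.10 = 48865.6 Mb
tutorial video: 2.948 Mbps × 1500 s × 1.10 = 4864.2 Mb
security camera export: 2.848 Mbps × 19380 s × 1.10 = 60713.7 Mb
Total: 134214.3 Mb = 16776.8 MB.
At 80 Mbps: 134214.3 / 80 = 1678 s ≈ 28 minutes.

28 minutes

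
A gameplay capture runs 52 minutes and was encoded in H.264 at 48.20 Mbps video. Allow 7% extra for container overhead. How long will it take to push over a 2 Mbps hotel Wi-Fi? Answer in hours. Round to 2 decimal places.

22.35 hours

52 min = 3120 s
File: 48.200 Mbps × 3120 s = 150384.0 Mb.
With 7% container overhead: ×1.07. → 160910.9 Mb.
At 2 Mbps: 160910.9 / 2 = 80455.4 s ≈ 22.3 hours.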